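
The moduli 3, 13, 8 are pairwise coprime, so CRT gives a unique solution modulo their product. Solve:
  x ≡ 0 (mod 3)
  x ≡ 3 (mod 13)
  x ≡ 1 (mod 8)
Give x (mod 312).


Moduli 3, 13, 8 are pairwise coprime; by CRT there is a unique solution modulo M = 3 · 13 · 8 = 312.
Solve pairwise, accumulating the modulus:
  Start with x ≡ 0 (mod 3).
  Combine with x ≡ 3 (mod 13): since gcd(3, 13) = 1, we get a unique residue mod 39.
    Write x = 0 + 3·t and substitute into x ≡ 3 (mod 13): 3·t ≡ 3 − 0 = 3 (mod 13).
    The inverse of 3 mod 13 is 9 (since 3·9 = 27 = 2·13 + 1), so t ≡ 9·3 = 27 ≡ 1 (mod 13).
    Then x = 0 + 3·1 = 3, valid modulo lcm(3, 13) = 39: x ≡ 3 (mod 39).
  Combine with x ≡ 1 (mod 8): since gcd(39, 8) = 1, we get a unique residue mod 312.
    Write x = 3 + 39·t and substitute into x ≡ 1 (mod 8): 39·t ≡ 1 − 3 = -2 (mod 8).
    Reduce coefficients mod 8: 7·t ≡ 6 (mod 8).
    The inverse of 7 mod 8 is 7 (since 7·7 = 49 = 6·8 + 1), so t ≡ 7·6 = 42 ≡ 2 (mod 8).
    Then x = 3 + 39·2 = 81, valid modulo lcm(39, 8) = 312: x ≡ 81 (mod 312).
Verify: 81 mod 3 = 0 ✓, 81 mod 13 = 3 ✓, 81 mod 8 = 1 ✓.

x ≡ 81 (mod 312).


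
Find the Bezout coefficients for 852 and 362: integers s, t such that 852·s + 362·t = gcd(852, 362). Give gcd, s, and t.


Euclidean algorithm on (852, 362) — divide until remainder is 0:
  852 = 2 · 362 + 128
  362 = 2 · 128 + 106
  128 = 1 · 106 + 22
  106 = 4 · 22 + 18
  22 = 1 · 18 + 4
  18 = 4 · 4 + 2
  4 = 2 · 2 + 0
gcd(852, 362) = 2.
Track Bezout coefficients alongside the remainders: start with r₀ = 852 = a·1 + b·0 (s = 1, t = 0) and r₁ = 362 = a·0 + b·1 (s = 0, t = 1); each new remainder r_{k+1} = r_{k-1} − q_k·r_k inherits s_{k+1} = s_{k-1} − q_k·s_k, t_{k+1} = t_{k-1} − q_k·t_k, so r_k = a·s_k + b·t_k at every step:
  q = 2: r = 128, s = 1 − 2·0 = 1, t = 0 − 2·1 = -2  (check: 852·1 + 362·(-2) = 128)
  q = 2: r = 106, s = 0 − 2·1 = -2, t = 1 − 2·(-2) = 5  (check: 852·(-2) + 362·5 = 106)
  q = 1: r = 22, s = 1 − 1·(-2) = 3, t = -2 − 1·5 = -7  (check: 852·3 + 362·(-7) = 22)
  q = 4: r = 18, s = -2 − 4·3 = -14, t = 5 − 4·(-7) = 33  (check: 852·(-14) + 362·33 = 18)
  q = 1: r = 4, s = 3 − 1·(-14) = 17, t = -7 − 1·33 = -40  (check: 852·17 + 362·(-40) = 4)
  q = 4: r = 2, s = -14 − 4·17 = -82, t = 33 − 4·(-40) = 193  (check: 852·(-82) + 362·193 = 2)
The row with r = 2 (the gcd) gives the Bezout coefficients s = -82, t = 193.
Result: 852 · (-82) + 362 · (193) = 2.

gcd(852, 362) = 2; s = -82, t = 193 (check: 852·(-82) + 362·193 = 2).


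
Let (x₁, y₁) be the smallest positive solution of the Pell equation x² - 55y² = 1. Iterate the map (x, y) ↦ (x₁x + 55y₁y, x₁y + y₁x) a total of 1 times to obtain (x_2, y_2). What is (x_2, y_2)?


Step 1: Find the fundamental solution (x₁, y₁) of x² - 55y² = 1.
  Expand √55 as a continued fraction. a₀ = ⌊√55⌋ = 7; iterate m_{k+1} = d_k·a_k − m_k, d_{k+1} = (55 − m_{k+1}²)/d_k, a_{k+1} = ⌊(a₀ + m_{k+1})/d_{k+1}⌋ (starting m₀ = 0, d₀ = 1), with convergents p_k = a_k·p_{k-1} + p_{k-2}, q_k = a_k·q_{k-1} + q_{k-2} (p₋₁ = 1, q₋₁ = 0):
  k = 0: a₀ = 7; p₀/q₀ = 7/1; p₀² − 55·q₀² = 49 − 55 = -6.
  k = 1: m = 7, d = 6, a = ⌊(7 + 7)/6⌋ = 2; p/q = (2·7 + 1)/(2·1 + 0) = 15/2; p² − 55·q² = 225 − 220 = 5.
  k = 2: m = 5, d = 5, a = ⌊(7 + 5)/5⌋ = 2; p/q = (2·15 + 7)/(2·2 + 1) = 37/5; p² − 55·q² = 1369 − 1375 = -6.
  k = 3: m = 5, d = 6, a = ⌊(7 + 5)/6⌋ = 2; p/q = (2·37 + 15)/(2·5 + 2) = 89/12; p² − 55·q² = 7921 − 7920 = 1.
  The first convergent with p² − 55·q² = 1 gives the fundamental solution (x₁, y₁) = (89, 12).
Step 2: Apply the recurrence (x_{n+1}, y_{n+1}) = (x₁x_n + 55y₁y_n, x₁y_n + y₁x_n) repeatedly.
  From (x_1, y_1) = (89, 12): x_2 = 89·89 + 55·12·12 = 15841; y_2 = 89·12 + 12·89 = 2136.
Step 3: Verify x_2² - 55·y_2² = 250937281 - 250937280 = 1 (should be 1). ✓

(x_1, y_1) = (89, 12); (x_2, y_2) = (15841, 2136).


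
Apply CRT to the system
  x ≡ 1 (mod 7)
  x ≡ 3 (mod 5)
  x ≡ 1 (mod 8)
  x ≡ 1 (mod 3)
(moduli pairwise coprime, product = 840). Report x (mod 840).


Product of moduli M = 7 · 5 · 8 · 3 = 840.
Merge one congruence at a time:
  Start: x ≡ 1 (mod 7).
  Combine with x ≡ 3 (mod 5); new modulus lcm = 35.
    Write x = 1 + 7·t and substitute into x ≡ 3 (mod 5): 7·t ≡ 3 − 1 = 2 (mod 5).
    Reduce coefficients mod 5: 2·t ≡ 2 (mod 5).
    The inverse of 2 mod 5 is 3 (since 2·3 = 6 = 1·5 + 1), so t ≡ 3·2 = 6 ≡ 1 (mod 5).
    Then x = 1 + 7·1 = 8, valid modulo lcm(7, 5) = 35: x ≡ 8 (mod 35).
  Combine with x ≡ 1 (mod 8); new modulus lcm = 280.
    Write x = 8 + 35·t and substitute into x ≡ 1 (mod 8): 35·t ≡ 1 − 8 = -7 (mod 8).
    Reduce coefficients mod 8: 3·t ≡ 1 (mod 8).
    The inverse of 3 mod 8 is 3 (since 3·3 = 9 = 1·8 + 1), so t ≡ 3·1 = 3 ≡ 3 (mod 8).
    Then x = 8 + 35·3 = 113, valid modulo lcm(35, 8) = 280: x ≡ 113 (mod 280).
  Combine with x ≡ 1 (mod 3); new modulus lcm = 840.
    Write x = 113 + 280·t and substitute into x ≡ 1 (mod 3): 280·t ≡ 1 − 113 = -112 (mod 3).
    Reduce coefficients mod 3: 1·t ≡ 2 (mod 3).
    So t ≡ 2 (mod 3).
    Then x = 113 + 280·2 = 673, valid modulo lcm(280, 3) = 840: x ≡ 673 (mod 840).
Verify against each original: 673 mod 7 = 1, 673 mod 5 = 3, 673 mod 8 = 1, 673 mod 3 = 1.

x ≡ 673 (mod 840).


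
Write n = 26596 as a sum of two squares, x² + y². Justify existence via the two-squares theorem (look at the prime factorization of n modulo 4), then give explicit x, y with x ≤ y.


Step 1: Factor n = 26596 = 2^2 · 61 · 109.
Step 2: Check the mod-4 condition on each prime factor: 2 = 2 (special); 61 ≡ 1 (mod 4), exponent 1; 109 ≡ 1 (mod 4), exponent 1.
All primes ≡ 3 (mod 4) appear to even exponent (or don't appear), so by the two-squares theorem n IS expressible as a sum of two squares.
Step 3: Build a representation. Group n = k² · m with k = 2 and m = 61 · 109 = 6649 (a product of primes ≡ 1 (mod 4)); a representation of m scales to one of n via (k·x)² + (k·y)² = k²(x² + y²). Each prime p ≡ 1 (mod 4) is itself a sum of two squares; find a² by testing p − a² for a perfect square:
  61: 61 − 1² = 60, 61 − 2² = 57, 61 − 3² = 52, 61 − 4² = 45, 61 − 5² = 36 = 6² ⇒ 61 = 5² + 6².
  109: 109 − 1² = 108, 109 − 2² = 105, 109 − 3² = 100 = 10² ⇒ 109 = 3² + 10².
  Combine using the Brahmagupta–Fibonacci identity (a² + b²)(c² + d²) = (ac − bd)² + (ad + bc)² = (ac + bd)² + (ad − bc)²:
  61 · 109 = 6649: from (5² + 6²)(3² + 10²), take (5·3 − 6·10, 5·10 + 6·3) = (15 − 60, 50 + 18) = (-45, 68); dropping signs (only squares matter) gives (45, 68); check 45² + 68² = 2025 + 4624 = 6649 ✓.
  Scale by k = 2: (2·45, 2·68) = (90, 136).
Step 4: Order so x ≤ y and verify: 90² + 136² = 8100 + 18496 = 26596 = n. ✓

n = 26596 = 90² + 136² (one valid representation with x ≤ y).


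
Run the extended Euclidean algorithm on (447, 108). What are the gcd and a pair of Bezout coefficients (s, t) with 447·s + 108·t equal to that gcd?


Euclidean algorithm on (447, 108) — divide until remainder is 0:
  447 = 4 · 108 + 15
  108 = 7 · 15 + 3
  15 = 5 · 3 + 0
gcd(447, 108) = 3.
Track Bezout coefficients alongside the remainders: start with r₀ = 447 = a·1 + b·0 (s = 1, t = 0) and r₁ = 108 = a·0 + b·1 (s = 0, t = 1); each new remainder r_{k+1} = r_{k-1} − q_k·r_k inherits s_{k+1} = s_{k-1} − q_k·s_k, t_{k+1} = t_{k-1} − q_k·t_k, so r_k = a·s_k + b·t_k at every step:
  q = 4: r = 15, s = 1 − 4·0 = 1, t = 0 − 4·1 = -4  (check: 447·1 + 108·(-4) = 15)
  q = 7: r = 3, s = 0 − 7·1 = -7, t = 1 − 7·(-4) = 29  (check: 447·(-7) + 108·29 = 3)
The row with r = 3 (the gcd) gives the Bezout coefficients s = -7, t = 29.
Result: 447 · (-7) + 108 · (29) = 3.

gcd(447, 108) = 3; s = -7, t = 29 (check: 447·(-7) + 108·29 = 3).


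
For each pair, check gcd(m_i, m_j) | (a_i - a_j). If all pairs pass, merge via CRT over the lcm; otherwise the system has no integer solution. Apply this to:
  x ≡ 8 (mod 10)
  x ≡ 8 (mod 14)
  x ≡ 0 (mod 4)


Moduli 10, 14, 4 are not pairwise coprime, so CRT works modulo lcm(m_i) when all pairwise compatibility conditions hold.
Pairwise compatibility: gcd(m_i, m_j) must divide a_i - a_j for every pair.
Merge one congruence at a time:
  Start: x ≡ 8 (mod 10).
  Combine with x ≡ 8 (mod 14): gcd(10, 14) = 2; 8 - 8 = 0, which IS divisible by 2, so compatible.
    Write x = 8 + 10·t and substitute into x ≡ 8 (mod 14): 10·t ≡ 8 − 8 = 0 (mod 14).
    Divide the congruence (and modulus) by g = 2: 5·t ≡ 0 (mod 7).
    The inverse of 5 mod 7 is 3 (since 5·3 = 15 = 2·7 + 1), so t ≡ 3·0 = 0 ≡ 0 (mod 7).
    Then x = 8 + 10·0 = 8, valid modulo lcm(10, 14) = 70: x ≡ 8 (mod 70).
  Combine with x ≡ 0 (mod 4): gcd(70, 4) = 2; 0 - 8 = -8, which IS divisible by 2, so compatible.
    Write x = 8 + 70·t and substitute into x ≡ 0 (mod 4): 70·t ≡ 0 − 8 = -8 (mod 4).
    Divide the congruence (and modulus) by g = 2: 35·t ≡ -4 (mod 2).
    Reduce coefficients mod 2: 1·t ≡ 0 (mod 2).
    So t ≡ 0 (mod 2).
    Then x = 8 + 70·0 = 8, valid modulo lcm(70, 4) = 140: x ≡ 8 (mod 140).
Verify: 8 mod 10 = 8, 8 mod 14 = 8, 8 mod 4 = 0.

x ≡ 8 (mod 140).


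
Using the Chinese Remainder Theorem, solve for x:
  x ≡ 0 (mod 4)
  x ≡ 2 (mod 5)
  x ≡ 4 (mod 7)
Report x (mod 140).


Moduli 4, 5, 7 are pairwise coprime; by CRT there is a unique solution modulo M = 4 · 5 · 7 = 140.
Solve pairwise, accumulating the modulus:
  Start with x ≡ 0 (mod 4).
  Combine with x ≡ 2 (mod 5): since gcd(4, 5) = 1, we get a unique residue mod 20.
    Write x = 0 + 4·t and substitute into x ≡ 2 (mod 5): 4·t ≡ 2 − 0 = 2 (mod 5).
    The inverse of 4 mod 5 is 4 (since 4·4 = 16 = 3·5 + 1), so t ≡ 4·2 = 8 ≡ 3 (mod 5).
    Then x = 0 + 4·3 = 12, valid modulo lcm(4, 5) = 20: x ≡ 12 (mod 20).
  Combine with x ≡ 4 (mod 7): since gcd(20, 7) = 1, we get a unique residue mod 140.
    Write x = 12 + 20·t and substitute into x ≡ 4 (mod 7): 20·t ≡ 4 − 12 = -8 (mod 7).
    Reduce coefficients mod 7: 6·t ≡ 6 (mod 7).
    The inverse of 6 mod 7 is 6 (since 6·6 = 36 = 5·7 + 1), so t ≡ 6·6 = 36 ≡ 1 (mod 7).
    Then x = 12 + 20·1 = 32, valid modulo lcm(20, 7) = 140: x ≡ 32 (mod 140).
Verify: 32 mod 4 = 0 ✓, 32 mod 5 = 2 ✓, 32 mod 7 = 4 ✓.

x ≡ 32 (mod 140).


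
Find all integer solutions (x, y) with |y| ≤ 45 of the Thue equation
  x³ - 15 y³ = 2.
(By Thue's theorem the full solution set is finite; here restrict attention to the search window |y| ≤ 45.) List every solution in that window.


The equation is x³ - 15y³ = 2. For fixed y, x³ = 15·y³ + 2, so a solution requires the RHS to be a perfect cube.
Strategy: iterate y from -45 to 45, compute RHS = 15·y³ + 2, and check whether it is a (positive or negative) perfect cube.
Check small values of y:
  y = 0: RHS = 2 is not a perfect cube.
  y = 1: RHS = 17 is not a perfect cube.
  y = -1: RHS = -13 is not a perfect cube.
  y = 2: RHS = 122 is not a perfect cube.
  y = -2: RHS = -118 is not a perfect cube.
  y = 3: RHS = 407 is not a perfect cube.
  y = -3: RHS = -403 is not a perfect cube.
Continuing the search up to |y| = 45 finds no solutions either.
No (x, y) in the scanned range satisfies the equation.

No integer solutions with |y| ≤ 45.


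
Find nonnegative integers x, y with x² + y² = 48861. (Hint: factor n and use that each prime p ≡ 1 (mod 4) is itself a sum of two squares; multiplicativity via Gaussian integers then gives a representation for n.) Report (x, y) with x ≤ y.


Step 1: Factor n = 48861 = 3^2 · 61 · 89.
Step 2: Check the mod-4 condition on each prime factor: 3 ≡ 3 (mod 4), exponent 2 (must be even); 61 ≡ 1 (mod 4), exponent 1; 89 ≡ 1 (mod 4), exponent 1.
All primes ≡ 3 (mod 4) appear to even exponent (or don't appear), so by the two-squares theorem n IS expressible as a sum of two squares.
Step 3: Build a representation. Group n = k² · m with k = 3 and m = 61 · 89 = 5429 (a product of primes ≡ 1 (mod 4)); a representation of m scales to one of n via (k·x)² + (k·y)² = k²(x² + y²). Each prime p ≡ 1 (mod 4) is itself a sum of two squares; find a² by testing p − a² for a perfect square:
  61: 61 − 1² = 60, 61 − 2² = 57, 61 − 3² = 52, 61 − 4² = 45, 61 − 5² = 36 = 6² ⇒ 61 = 5² + 6².
  89: 89 − 1² = 88, 89 − 2² = 85, 89 − 3² = 80, 89 − 4² = 73, 89 − 5² = 64 = 8² ⇒ 89 = 5² + 8².
  Combine using the Brahmagupta–Fibonacci identity (a² + b²)(c² + d²) = (ac − bd)² + (ad + bc)² = (ac + bd)² + (ad − bc)²:
  61 · 89 = 5429: from (5² + 6²)(5² + 8²), take (5·5 − 6·8, 5·8 + 6·5) = (25 − 48, 40 + 30) = (-23, 70); dropping signs (only squares matter) gives (23, 70); check 23² + 70² = 529 + 4900 = 5429 ✓.
  Scale by k = 3: (3·23, 3·70) = (69, 210).
Step 4: Order so x ≤ y and verify: 69² + 210² = 4761 + 44100 = 48861 = n. ✓

n = 48861 = 69² + 210² (one valid representation with x ≤ y).


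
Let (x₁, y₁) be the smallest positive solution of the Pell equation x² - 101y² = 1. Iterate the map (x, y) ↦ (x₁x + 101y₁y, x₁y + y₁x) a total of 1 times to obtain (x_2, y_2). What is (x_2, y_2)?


Step 1: Find the fundamental solution (x₁, y₁) of x² - 101y² = 1.
  Expand √101 as a continued fraction. a₀ = ⌊√101⌋ = 10; iterate m_{k+1} = d_k·a_k − m_k, d_{k+1} = (101 − m_{k+1}²)/d_k, a_{k+1} = ⌊(a₀ + m_{k+1})/d_{k+1}⌋ (starting m₀ = 0, d₀ = 1), with convergents p_k = a_k·p_{k-1} + p_{k-2}, q_k = a_k·q_{k-1} + q_{k-2} (p₋₁ = 1, q₋₁ = 0):
  k = 0: a₀ = 10; p₀/q₀ = 10/1; p₀² − 101·q₀² = 100 − 101 = -1.
  k = 1: m = 10, d = 1, a = ⌊(10 + 10)/1⌋ = 20; p/q = (20·10 + 1)/(20·1 + 0) = 201/20; p² − 101·q² = 40401 − 40400 = 1.
  The first convergent with p² − 101·q² = 1 gives the fundamental solution (x₁, y₁) = (201, 20).
Step 2: Apply the recurrence (x_{n+1}, y_{n+1}) = (x₁x_n + 101y₁y_n, x₁y_n + y₁x_n) repeatedly.
  From (x_1, y_1) = (201, 20): x_2 = 201·201 + 101·20·20 = 80801; y_2 = 201·20 + 20·201 = 8040.
Step 3: Verify x_2² - 101·y_2² = 6528801601 - 6528801600 = 1 (should be 1). ✓

(x_1, y_1) = (201, 20); (x_2, y_2) = (80801, 8040).


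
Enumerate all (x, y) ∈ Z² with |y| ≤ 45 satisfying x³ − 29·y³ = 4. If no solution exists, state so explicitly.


The equation is x³ - 29y³ = 4. For fixed y, x³ = 29·y³ + 4, so a solution requires the RHS to be a perfect cube.
Strategy: iterate y from -45 to 45, compute RHS = 29·y³ + 4, and check whether it is a (positive or negative) perfect cube.
Check small values of y:
  y = 0: RHS = 4 is not a perfect cube.
  y = 1: RHS = 33 is not a perfect cube.
  y = -1: RHS = -25 is not a perfect cube.
  y = 2: RHS = 236 is not a perfect cube.
  y = -2: RHS = -228 is not a perfect cube.
  y = 3: RHS = 787 is not a perfect cube.
  y = -3: RHS = -779 is not a perfect cube.
Continuing the search up to |y| = 45 finds no solutions either.
No (x, y) in the scanned range satisfies the equation.

No integer solutions with |y| ≤ 45.


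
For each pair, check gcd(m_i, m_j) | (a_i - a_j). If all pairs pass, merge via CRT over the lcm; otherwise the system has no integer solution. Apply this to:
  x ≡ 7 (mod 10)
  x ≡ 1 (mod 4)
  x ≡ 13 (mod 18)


Moduli 10, 4, 18 are not pairwise coprime, so CRT works modulo lcm(m_i) when all pairwise compatibility conditions hold.
Pairwise compatibility: gcd(m_i, m_j) must divide a_i - a_j for every pair.
Merge one congruence at a time:
  Start: x ≡ 7 (mod 10).
  Combine with x ≡ 1 (mod 4): gcd(10, 4) = 2; 1 - 7 = -6, which IS divisible by 2, so compatible.
    Write x = 7 + 10·t and substitute into x ≡ 1 (mod 4): 10·t ≡ 1 − 7 = -6 (mod 4).
    Divide the congruence (and modulus) by g = 2: 5·t ≡ -3 (mod 2).
    Reduce coefficients mod 2: 1·t ≡ 1 (mod 2).
    So t ≡ 1 (mod 2).
    Then x = 7 + 10·1 = 17, valid modulo lcm(10, 4) = 20: x ≡ 17 (mod 20).
  Combine with x ≡ 13 (mod 18): gcd(20, 18) = 2; 13 - 17 = -4, which IS divisible by 2, so compatible.
    Write x = 17 + 20·t and substitute into x ≡ 13 (mod 18): 20·t ≡ 13 − 17 = -4 (mod 18).
    Divide the congruence (and modulus) by g = 2: 10·t ≡ -2 (mod 9).
    Reduce coefficients mod 9: 1·t ≡ 7 (mod 9).
    So t ≡ 7 (mod 9).
    Then x = 17 + 20·7 = 157, valid modulo lcm(20, 18) = 180: x ≡ 157 (mod 180).
Verify: 157 mod 10 = 7, 157 mod 4 = 1, 157 mod 18 = 13.

x ≡ 157 (mod 180).


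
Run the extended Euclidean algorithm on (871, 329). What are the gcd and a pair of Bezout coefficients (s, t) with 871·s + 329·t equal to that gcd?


Euclidean algorithm on (871, 329) — divide until remainder is 0:
  871 = 2 · 329 + 213
  329 = 1 · 213 + 116
  213 = 1 · 116 + 97
  116 = 1 · 97 + 19
  97 = 5 · 19 + 2
  19 = 9 · 2 + 1
  2 = 2 · 1 + 0
gcd(871, 329) = 1.
Track Bezout coefficients alongside the remainders: start with r₀ = 871 = a·1 + b·0 (s = 1, t = 0) and r₁ = 329 = a·0 + b·1 (s = 0, t = 1); each new remainder r_{k+1} = r_{k-1} − q_k·r_k inherits s_{k+1} = s_{k-1} − q_k·s_k, t_{k+1} = t_{k-1} − q_k·t_k, so r_k = a·s_k + b·t_k at every step:
  q = 2: r = 213, s = 1 − 2·0 = 1, t = 0 − 2·1 = -2  (check: 871·1 + 329·(-2) = 213)
  q = 1: r = 116, s = 0 − 1·1 = -1, t = 1 − 1·(-2) = 3  (check: 871·(-1) + 329·3 = 116)
  q = 1: r = 97, s = 1 − 1·(-1) = 2, t = -2 − 1·3 = -5  (check: 871·2 + 329·(-5) = 97)
  q = 1: r = 19, s = -1 − 1·2 = -3, t = 3 − 1·(-5) = 8  (check: 871·(-3) + 329·8 = 19)
  q = 5: r = 2, s = 2 − 5·(-3) = 17, t = -5 − 5·8 = -45  (check: 871·17 + 329·(-45) = 2)
  q = 9: r = 1, s = -3 − 9·17 = -156, t = 8 − 9·(-45) = 413  (check: 871·(-156) + 329·413 = 1)
The row with r = 1 (the gcd) gives the Bezout coefficients s = -156, t = 413.
Result: 871 · (-156) + 329 · (413) = 1.

gcd(871, 329) = 1; s = -156, t = 413 (check: 871·(-156) + 329·413 = 1).


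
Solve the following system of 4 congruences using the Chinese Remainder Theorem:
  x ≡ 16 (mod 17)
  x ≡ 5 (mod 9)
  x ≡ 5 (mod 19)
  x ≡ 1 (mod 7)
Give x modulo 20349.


Product of moduli M = 17 · 9 · 19 · 7 = 20349.
Merge one congruence at a time:
  Start: x ≡ 16 (mod 17).
  Combine with x ≡ 5 (mod 9); new modulus lcm = 153.
    Write x = 16 + 17·t and substitute into x ≡ 5 (mod 9): 17·t ≡ 5 − 16 = -11 (mod 9).
    Reduce coefficients mod 9: 8·t ≡ 7 (mod 9).
    The inverse of 8 mod 9 is 8 (since 8·8 = 64 = 7·9 + 1), so t ≡ 8·7 = 56 ≡ 2 (mod 9).
    Then x = 16 + 17·2 = 50, valid modulo lcm(17, 9) = 153: x ≡ 50 (mod 153).
  Combine with x ≡ 5 (mod 19); new modulus lcm = 2907.
    Write x = 50 + 153·t and substitute into x ≡ 5 (mod 19): 153·t ≡ 5 − 50 = -45 (mod 19).
    Reduce coefficients mod 19: 1·t ≡ 12 (mod 19).
    So t ≡ 12 (mod 19).
    Then x = 50 + 153·12 = 1886, valid modulo lcm(153, 19) = 2907: x ≡ 1886 (mod 2907).
  Combine with x ≡ 1 (mod 7); new modulus lcm = 20349.
    Write x = 1886 + 2907·t and substitute into x ≡ 1 (mod 7): 2907·t ≡ 1 − 1886 = -1885 (mod 7).
    Reduce coefficients mod 7: 2·t ≡ 5 (mod 7).
    The inverse of 2 mod 7 is 4 (since 2·4 = 8 = 1·7 + 1), so t ≡ 4·5 = 20 ≡ 6 (mod 7).
    Then x = 1886 + 2907·6 = 19328, valid modulo lcm(2907, 7) = 20349: x ≡ 19328 (mod 20349).
Verify against each original: 19328 mod 17 = 16, 19328 mod 9 = 5, 19328 mod 19 = 5, 19328 mod 7 = 1.

x ≡ 19328 (mod 20349).


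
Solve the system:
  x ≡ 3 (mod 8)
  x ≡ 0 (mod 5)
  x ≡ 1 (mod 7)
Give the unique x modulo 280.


Moduli 8, 5, 7 are pairwise coprime; by CRT there is a unique solution modulo M = 8 · 5 · 7 = 280.
Solve pairwise, accumulating the modulus:
  Start with x ≡ 3 (mod 8).
  Combine with x ≡ 0 (mod 5): since gcd(8, 5) = 1, we get a unique residue mod 40.
    Write x = 3 + 8·t and substitute into x ≡ 0 (mod 5): 8·t ≡ 0 − 3 = -3 (mod 5).
    Reduce coefficients mod 5: 3·t ≡ 2 (mod 5).
    The inverse of 3 mod 5 is 2 (since 3·2 = 6 = 1·5 + 1), so t ≡ 2·2 = 4 ≡ 4 (mod 5).
    Then x = 3 + 8·4 = 35, valid modulo lcm(8, 5) = 40: x ≡ 35 (mod 40).
  Combine with x ≡ 1 (mod 7): since gcd(40, 7) = 1, we get a unique residue mod 280.
    Write x = 35 + 40·t and substitute into x ≡ 1 (mod 7): 40·t ≡ 1 − 35 = -34 (mod 7).
    Reduce coefficients mod 7: 5·t ≡ 1 (mod 7).
    The inverse of 5 mod 7 is 3 (since 5·3 = 15 = 2·7 + 1), so t ≡ 3·1 = 3 ≡ 3 (mod 7).
    Then x = 35 + 40·3 = 155, valid modulo lcm(40, 7) = 280: x ≡ 155 (mod 280).
Verify: 155 mod 8 = 3 ✓, 155 mod 5 = 0 ✓, 155 mod 7 = 1 ✓.

x ≡ 155 (mod 280).


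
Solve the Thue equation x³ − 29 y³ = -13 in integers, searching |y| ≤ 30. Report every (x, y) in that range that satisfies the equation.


The equation is x³ - 29y³ = -13. For fixed y, x³ = 29·y³ − 13, so a solution requires the RHS to be a perfect cube.
Strategy: iterate y from -30 to 30, compute RHS = 29·y³ − 13, and check whether it is a (positive or negative) perfect cube.
Check small values of y:
  y = 0: RHS = -13 is not a perfect cube.
  y = 1: RHS = 16 is not a perfect cube.
  y = -1: RHS = -42 is not a perfect cube.
  y = 2: RHS = 219 is not a perfect cube.
  y = -2: RHS = -245 is not a perfect cube.
  y = 3: RHS = 770 is not a perfect cube.
  y = -3: RHS = -796 is not a perfect cube.
Continuing the search up to |y| = 30 finds no solutions either.
No (x, y) in the scanned range satisfies the equation.

No integer solutions with |y| ≤ 30.


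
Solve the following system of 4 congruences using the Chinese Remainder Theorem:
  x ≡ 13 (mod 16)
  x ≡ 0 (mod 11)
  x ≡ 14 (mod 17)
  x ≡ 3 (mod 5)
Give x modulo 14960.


Product of moduli M = 16 · 11 · 17 · 5 = 14960.
Merge one congruence at a time:
  Start: x ≡ 13 (mod 16).
  Combine with x ≡ 0 (mod 11); new modulus lcm = 176.
    Write x = 13 + 16·t and substitute into x ≡ 0 (mod 11): 16·t ≡ 0 − 13 = -13 (mod 11).
    Reduce coefficients mod 11: 5·t ≡ 9 (mod 11).
    The inverse of 5 mod 11 is 9 (since 5·9 = 45 = 4·11 + 1), so t ≡ 9·9 = 81 ≡ 4 (mod 11).
    Then x = 13 + 16·4 = 77, valid modulo lcm(16, 11) = 176: x ≡ 77 (mod 176).
  Combine with x ≡ 14 (mod 17); new modulus lcm = 2992.
    Write x = 77 + 176·t and substitute into x ≡ 14 (mod 17): 176·t ≡ 14 − 77 = -63 (mod 17).
    Reduce coefficients mod 17: 6·t ≡ 5 (mod 17).
    The inverse of 6 mod 17 is 3 (since 6·3 = 18 = 1·17 + 1), so t ≡ 3·5 = 15 ≡ 15 (mod 17).
    Then x = 77 + 176·15 = 2717, valid modulo lcm(176, 17) = 2992: x ≡ 2717 (mod 2992).
  Combine with x ≡ 3 (mod 5); new modulus lcm = 14960.
    Write x = 2717 + 2992·t and substitute into x ≡ 3 (mod 5): 2992·t ≡ 3 − 2717 = -2714 (mod 5).
    Reduce coefficients mod 5: 2·t ≡ 1 (mod 5).
    The inverse of 2 mod 5 is 3 (since 2·3 = 6 = 1·5 + 1), so t ≡ 3·1 = 3 ≡ 3 (mod 5).
    Then x = 2717 + 2992·3 = 11693, valid modulo lcm(2992, 5) = 14960: x ≡ 11693 (mod 14960).
Verify against each original: 11693 mod 16 = 13, 11693 mod 11 = 0, 11693 mod 17 = 14, 11693 mod 5 = 3.

x ≡ 11693 (mod 14960).


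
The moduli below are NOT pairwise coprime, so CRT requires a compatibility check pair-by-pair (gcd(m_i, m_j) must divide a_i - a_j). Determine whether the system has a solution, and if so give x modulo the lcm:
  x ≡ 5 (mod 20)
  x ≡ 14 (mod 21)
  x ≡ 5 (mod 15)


Moduli 20, 21, 15 are not pairwise coprime, so CRT works modulo lcm(m_i) when all pairwise compatibility conditions hold.
Pairwise compatibility: gcd(m_i, m_j) must divide a_i - a_j for every pair.
Merge one congruence at a time:
  Start: x ≡ 5 (mod 20).
  Combine with x ≡ 14 (mod 21): gcd(20, 21) = 1; 14 - 5 = 9, which IS divisible by 1, so compatible.
    Write x = 5 + 20·t and substitute into x ≡ 14 (mod 21): 20·t ≡ 14 − 5 = 9 (mod 21).
    The inverse of 20 mod 21 is 20 (since 20·20 = 400 = 19·21 + 1), so t ≡ 20·9 = 180 ≡ 12 (mod 21).
    Then x = 5 + 20·12 = 245, valid modulo lcm(20, 21) = 420: x ≡ 245 (mod 420).
  Combine with x ≡ 5 (mod 15): gcd(420, 15) = 15; 5 - 245 = -240, which IS divisible by 15, so compatible.
    Write x = 245 + 420·t and substitute into x ≡ 5 (mod 15): 420·t ≡ 5 − 245 = -240 (mod 15).
    Divide the congruence (and modulus) by g = 15: 28·t ≡ -16 (mod 1).
    Modulo 1 every t works; take t = 0.
    Then x = 245 + 420·0 = 245, valid modulo lcm(420, 15) = 420: x ≡ 245 (mod 420).
Verify: 245 mod 20 = 5, 245 mod 21 = 14, 245 mod 15 = 5.

x ≡ 245 (mod 420).


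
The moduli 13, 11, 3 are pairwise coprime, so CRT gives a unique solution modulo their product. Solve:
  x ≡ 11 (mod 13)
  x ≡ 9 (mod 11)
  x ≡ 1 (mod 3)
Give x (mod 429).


Moduli 13, 11, 3 are pairwise coprime; by CRT there is a unique solution modulo M = 13 · 11 · 3 = 429.
Solve pairwise, accumulating the modulus:
  Start with x ≡ 11 (mod 13).
  Combine with x ≡ 9 (mod 11): since gcd(13, 11) = 1, we get a unique residue mod 143.
    Write x = 11 + 13·t and substitute into x ≡ 9 (mod 11): 13·t ≡ 9 − 11 = -2 (mod 11).
    Reduce coefficients mod 11: 2·t ≡ 9 (mod 11).
    The inverse of 2 mod 11 is 6 (since 2·6 = 12 = 1·11 + 1), so t ≡ 6·9 = 54 ≡ 10 (mod 11).
    Then x = 11 + 13·10 = 141, valid modulo lcm(13, 11) = 143: x ≡ 141 (mod 143).
  Combine with x ≡ 1 (mod 3): since gcd(143, 3) = 1, we get a unique residue mod 429.
    Write x = 141 + 143·t and substitute into x ≡ 1 (mod 3): 143·t ≡ 1 − 141 = -140 (mod 3).
    Reduce coefficients mod 3: 2·t ≡ 1 (mod 3).
    The inverse of 2 mod 3 is 2 (since 2·2 = 4 = 1·3 + 1), so t ≡ 2·1 = 2 ≡ 2 (mod 3).
    Then x = 141 + 143·2 = 427, valid modulo lcm(143, 3) = 429: x ≡ 427 (mod 429).
Verify: 427 mod 13 = 11 ✓, 427 mod 11 = 9 ✓, 427 mod 3 = 1 ✓.

x ≡ 427 (mod 429).


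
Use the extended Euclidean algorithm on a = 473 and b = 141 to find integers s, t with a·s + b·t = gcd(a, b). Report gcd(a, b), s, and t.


Euclidean algorithm on (473, 141) — divide until remainder is 0:
  473 = 3 · 141 + 50
  141 = 2 · 50 + 41
  50 = 1 · 41 + 9
  41 = 4 · 9 + 5
  9 = 1 · 5 + 4
  5 = 1 · 4 + 1
  4 = 4 · 1 + 0
gcd(473, 141) = 1.
Track Bezout coefficients alongside the remainders: start with r₀ = 473 = a·1 + b·0 (s = 1, t = 0) and r₁ = 141 = a·0 + b·1 (s = 0, t = 1); each new remainder r_{k+1} = r_{k-1} − q_k·r_k inherits s_{k+1} = s_{k-1} − q_k·s_k, t_{k+1} = t_{k-1} − q_k·t_k, so r_k = a·s_k + b·t_k at every step:
  q = 3: r = 50, s = 1 − 3·0 = 1, t = 0 − 3·1 = -3  (check: 473·1 + 141·(-3) = 50)
  q = 2: r = 41, s = 0 − 2·1 = -2, t = 1 − 2·(-3) = 7  (check: 473·(-2) + 141·7 = 41)
  q = 1: r = 9, s = 1 − 1·(-2) = 3, t = -3 − 1·7 = -10  (check: 473·3 + 141·(-10) = 9)
  q = 4: r = 5, s = -2 − 4·3 = -14, t = 7 − 4·(-10) = 47  (check: 473·(-14) + 141·47 = 5)
  q = 1: r = 4, s = 3 − 1·(-14) = 17, t = -10 − 1·47 = -57  (check: 473·17 + 141·(-57) = 4)
  q = 1: r = 1, s = -14 − 1·17 = -31, t = 47 − 1·(-57) = 104  (check: 473·(-31) + 141·104 = 1)
The row with r = 1 (the gcd) gives the Bezout coefficients s = -31, t = 104.
Result: 473 · (-31) + 141 · (104) = 1.

gcd(473, 141) = 1; s = -31, t = 104 (check: 473·(-31) + 141·104 = 1).


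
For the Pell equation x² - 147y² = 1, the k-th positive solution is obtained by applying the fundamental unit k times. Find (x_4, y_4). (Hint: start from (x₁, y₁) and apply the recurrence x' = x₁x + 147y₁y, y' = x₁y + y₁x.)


Step 1: Find the fundamental solution (x₁, y₁) of x² - 147y² = 1.
  Expand √147 as a continued fraction. a₀ = ⌊√147⌋ = 12; iterate m_{k+1} = d_k·a_k − m_k, d_{k+1} = (147 − m_{k+1}²)/d_k, a_{k+1} = ⌊(a₀ + m_{k+1})/d_{k+1}⌋ (starting m₀ = 0, d₀ = 1), with convergents p_k = a_k·p_{k-1} + p_{k-2}, q_k = a_k·q_{k-1} + q_{k-2} (p₋₁ = 1, q₋₁ = 0):
  k = 0: a₀ = 12; p₀/q₀ = 12/1; p₀² − 147·q₀² = 144 − 147 = -3.
  k = 1: m = 12, d = 3, a = ⌊(12 + 12)/3⌋ = 8; p/q = (8·12 + 1)/(8·1 + 0) = 97/8; p² − 147·q² = 9409 − 9408 = 1.
  The first convergent with p² − 147·q² = 1 gives the fundamental solution (x₁, y₁) = (97, 8).
Step 2: Apply the recurrence (x_{n+1}, y_{n+1}) = (x₁x_n + 147y₁y_n, x₁y_n + y₁x_n) repeatedly.
  From (x_1, y_1) = (97, 8): x_2 = 97·97 + 147·8·8 = 18817; y_2 = 97·8 + 8·97 = 1552.
  From (x_2, y_2) = (18817, 1552): x_3 = 97·18817 + 147·8·1552 = 3650401; y_3 = 97·1552 + 8·18817 = 301080.
  From (x_3, y_3) = (3650401, 301080): x_4 = 97·3650401 + 147·8·301080 = 708158977; y_4 = 97·301080 + 8·3650401 = 58407968.
Step 3: Verify x_4² - 147·y_4² = 501489136705686529 - 501489136705686528 = 1 (should be 1). ✓

(x_1, y_1) = (97, 8); (x_4, y_4) = (708158977, 58407968).


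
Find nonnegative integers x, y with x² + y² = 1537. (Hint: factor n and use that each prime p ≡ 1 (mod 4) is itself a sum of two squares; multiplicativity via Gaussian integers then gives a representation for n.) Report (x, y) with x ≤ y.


Step 1: Factor n = 1537 = 29 · 53.
Step 2: Check the mod-4 condition on each prime factor: 29 ≡ 1 (mod 4), exponent 1; 53 ≡ 1 (mod 4), exponent 1.
All primes ≡ 3 (mod 4) appear to even exponent (or don't appear), so by the two-squares theorem n IS expressible as a sum of two squares.
Step 3: Build a representation. Here n = 29 · 53 is a product of primes ≡ 1 (mod 4). Each prime p ≡ 1 (mod 4) is itself a sum of two squares; find a² by testing p − a² for a perfect square:
  29: 29 − 1² = 28, 29 − 2² = 25 = 5² ⇒ 29 = 2² + 5².
  53: 53 − 1² = 52, 53 − 2² = 49 = 7² ⇒ 53 = 2² + 7².
  Combine using the Brahmagupta–Fibonacci identity (a² + b²)(c² + d²) = (ac − bd)² + (ad + bc)² = (ac + bd)² + (ad − bc)²:
  29 · 53 = 1537: from (2² + 5²)(2² + 7²), take (2·2 − 5·7, 2·7 + 5·2) = (4 − 35, 14 + 10) = (-31, 24); dropping signs (only squares matter) gives (31, 24); check 31² + 24² = 961 + 576 = 1537 ✓.
Step 4: Order so x ≤ y and verify: 24² + 31² = 576 + 961 = 1537 = n. ✓

n = 1537 = 24² + 31² (one valid representation with x ≤ y).


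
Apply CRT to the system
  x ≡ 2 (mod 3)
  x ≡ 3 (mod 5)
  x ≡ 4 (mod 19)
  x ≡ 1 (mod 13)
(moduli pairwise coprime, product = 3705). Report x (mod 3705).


Product of moduli M = 3 · 5 · 19 · 13 = 3705.
Merge one congruence at a time:
  Start: x ≡ 2 (mod 3).
  Combine with x ≡ 3 (mod 5); new modulus lcm = 15.
    Write x = 2 + 3·t and substitute into x ≡ 3 (mod 5): 3·t ≡ 3 − 2 = 1 (mod 5).
    The inverse of 3 mod 5 is 2 (since 3·2 = 6 = 1·5 + 1), so t ≡ 2·1 = 2 ≡ 2 (mod 5).
    Then x = 2 + 3·2 = 8, valid modulo lcm(3, 5) = 15: x ≡ 8 (mod 15).
  Combine with x ≡ 4 (mod 19); new modulus lcm = 285.
    Write x = 8 + 15·t and substitute into x ≡ 4 (mod 19): 15·t ≡ 4 − 8 = -4 (mod 19).
    Reduce coefficients mod 19: 15·t ≡ 15 (mod 19).
    The inverse of 15 mod 19 is 14 (since 15·14 = 210 = 11·19 + 1), so t ≡ 14·15 = 210 ≡ 1 (mod 19).
    Then x = 8 + 15·1 = 23, valid modulo lcm(15, 19) = 285: x ≡ 23 (mod 285).
  Combine with x ≡ 1 (mod 13); new modulus lcm = 3705.
    Write x = 23 + 285·t and substitute into x ≡ 1 (mod 13): 285·t ≡ 1 − 23 = -22 (mod 13).
    Reduce coefficients mod 13: 12·t ≡ 4 (mod 13).
    The inverse of 12 mod 13 is 12 (since 12·12 = 144 = 11·13 + 1), so t ≡ 12·4 = 48 ≡ 9 (mod 13).
    Then x = 23 + 285·9 = 2588, valid modulo lcm(285, 13) = 3705: x ≡ 2588 (mod 3705).
Verify against each original: 2588 mod 3 = 2, 2588 mod 5 = 3, 2588 mod 19 = 4, 2588 mod 13 = 1.

x ≡ 2588 (mod 3705).


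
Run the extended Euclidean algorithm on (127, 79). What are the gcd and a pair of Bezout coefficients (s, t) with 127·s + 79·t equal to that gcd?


Euclidean algorithm on (127, 79) — divide until remainder is 0:
  127 = 1 · 79 + 48
  79 = 1 · 48 + 31
  48 = 1 · 31 + 17
  31 = 1 · 17 + 14
  17 = 1 · 14 + 3
  14 = 4 · 3 + 2
  3 = 1 · 2 + 1
  2 = 2 · 1 + 0
gcd(127, 79) = 1.
Track Bezout coefficients alongside the remainders: start with r₀ = 127 = a·1 + b·0 (s = 1, t = 0) and r₁ = 79 = a·0 + b·1 (s = 0, t = 1); each new remainder r_{k+1} = r_{k-1} − q_k·r_k inherits s_{k+1} = s_{k-1} − q_k·s_k, t_{k+1} = t_{k-1} − q_k·t_k, so r_k = a·s_k + b·t_k at every step:
  q = 1: r = 48, s = 1 − 1·0 = 1, t = 0 − 1·1 = -1  (check: 127·1 + 79·(-1) = 48)
  q = 1: r = 31, s = 0 − 1·1 = -1, t = 1 − 1·(-1) = 2  (check: 127·(-1) + 79·2 = 31)
  q = 1: r = 17, s = 1 − 1·(-1) = 2, t = -1 − 1·2 = -3  (check: 127·2 + 79·(-3) = 17)
  q = 1: r = 14, s = -1 − 1·2 = -3, t = 2 − 1·(-3) = 5  (check: 127·(-3) + 79·5 = 14)
  q = 1: r = 3, s = 2 − 1·(-3) = 5, t = -3 − 1·5 = -8  (check: 127·5 + 79·(-8) = 3)
  q = 4: r = 2, s = -3 − 4·5 = -23, t = 5 − 4·(-8) = 37  (check: 127·(-23) + 79·37 = 2)
  q = 1: r = 1, s = 5 − 1·(-23) = 28, t = -8 − 1·37 = -45  (check: 127·28 + 79·(-45) = 1)
The row with r = 1 (the gcd) gives the Bezout coefficients s = 28, t = -45.
Result: 127 · (28) + 79 · (-45) = 1.

gcd(127, 79) = 1; s = 28, t = -45 (check: 127·28 + 79·(-45) = 1).


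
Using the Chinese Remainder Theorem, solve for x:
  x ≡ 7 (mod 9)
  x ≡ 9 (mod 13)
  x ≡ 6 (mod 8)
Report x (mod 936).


Moduli 9, 13, 8 are pairwise coprime; by CRT there is a unique solution modulo M = 9 · 13 · 8 = 936.
Solve pairwise, accumulating the modulus:
  Start with x ≡ 7 (mod 9).
  Combine with x ≡ 9 (mod 13): since gcd(9, 13) = 1, we get a unique residue mod 117.
    Write x = 7 + 9·t and substitute into x ≡ 9 (mod 13): 9·t ≡ 9 − 7 = 2 (mod 13).
    The inverse of 9 mod 13 is 3 (since 9·3 = 27 = 2·13 + 1), so t ≡ 3·2 = 6 ≡ 6 (mod 13).
    Then x = 7 + 9·6 = 61, valid modulo lcm(9, 13) = 117: x ≡ 61 (mod 117).
  Combine with x ≡ 6 (mod 8): since gcd(117, 8) = 1, we get a unique residue mod 936.
    Write x = 61 + 117·t and substitute into x ≡ 6 (mod 8): 117·t ≡ 6 − 61 = -55 (mod 8).
    Reduce coefficients mod 8: 5·t ≡ 1 (mod 8).
    The inverse of 5 mod 8 is 5 (since 5·5 = 25 = 3·8 + 1), so t ≡ 5·1 = 5 ≡ 5 (mod 8).
    Then x = 61 + 117·5 = 646, valid modulo lcm(117, 8) = 936: x ≡ 646 (mod 936).
Verify: 646 mod 9 = 7 ✓, 646 mod 13 = 9 ✓, 646 mod 8 = 6 ✓.

x ≡ 646 (mod 936).


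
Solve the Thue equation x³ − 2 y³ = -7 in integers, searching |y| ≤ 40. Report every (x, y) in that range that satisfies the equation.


The equation is x³ - 2y³ = -7. For fixed y, x³ = 2·y³ − 7, so a solution requires the RHS to be a perfect cube.
Strategy: iterate y from -40 to 40, compute RHS = 2·y³ − 7, and check whether it is a (positive or negative) perfect cube.
Check small values of y:
  y = 0: RHS = -7 is not a perfect cube.
  y = 1: RHS = -5 is not a perfect cube.
  y = -1: RHS = -9 is not a perfect cube.
  y = 2: RHS = 9 is not a perfect cube.
  y = -2: RHS = -23 is not a perfect cube.
  y = 3: RHS = 47 is not a perfect cube.
  y = -3: RHS = -61 is not a perfect cube.
Continuing the search up to |y| = 40 finds no solutions either.
No (x, y) in the scanned range satisfies the equation.

No integer solutions with |y| ≤ 40.


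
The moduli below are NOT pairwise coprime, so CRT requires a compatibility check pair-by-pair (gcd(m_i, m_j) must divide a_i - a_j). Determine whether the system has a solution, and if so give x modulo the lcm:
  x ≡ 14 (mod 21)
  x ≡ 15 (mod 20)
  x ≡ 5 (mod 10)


Moduli 21, 20, 10 are not pairwise coprime, so CRT works modulo lcm(m_i) when all pairwise compatibility conditions hold.
Pairwise compatibility: gcd(m_i, m_j) must divide a_i - a_j for every pair.
Merge one congruence at a time:
  Start: x ≡ 14 (mod 21).
  Combine with x ≡ 15 (mod 20): gcd(21, 20) = 1; 15 - 14 = 1, which IS divisible by 1, so compatible.
    Write x = 14 + 21·t and substitute into x ≡ 15 (mod 20): 21·t ≡ 15 − 14 = 1 (mod 20).
    Reduce coefficients mod 20: 1·t ≡ 1 (mod 20).
    So t ≡ 1 (mod 20).
    Then x = 14 + 21·1 = 35, valid modulo lcm(21, 20) = 420: x ≡ 35 (mod 420).
  Combine with x ≡ 5 (mod 10): gcd(420, 10) = 10; 5 - 35 = -30, which IS divisible by 10, so compatible.
    Write x = 35 + 420·t and substitute into x ≡ 5 (mod 10): 420·t ≡ 5 − 35 = -30 (mod 10).
    Divide the congruence (and modulus) by g = 10: 42·t ≡ -3 (mod 1).
    Modulo 1 every t works; take t = 0.
    Then x = 35 + 420·0 = 35, valid modulo lcm(420, 10) = 420: x ≡ 35 (mod 420).
Verify: 35 mod 21 = 14, 35 mod 20 = 15, 35 mod 10 = 5.

x ≡ 35 (mod 420).


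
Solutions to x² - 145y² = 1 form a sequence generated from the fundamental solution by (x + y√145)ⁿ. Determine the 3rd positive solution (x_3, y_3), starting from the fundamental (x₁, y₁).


Step 1: Find the fundamental solution (x₁, y₁) of x² - 145y² = 1.
  Expand √145 as a continued fraction. a₀ = ⌊√145⌋ = 12; iterate m_{k+1} = d_k·a_k − m_k, d_{k+1} = (145 − m_{k+1}²)/d_k, a_{k+1} = ⌊(a₀ + m_{k+1})/d_{k+1}⌋ (starting m₀ = 0, d₀ = 1), with convergents p_k = a_k·p_{k-1} + p_{k-2}, q_k = a_k·q_{k-1} + q_{k-2} (p₋₁ = 1, q₋₁ = 0):
  k = 0: a₀ = 12; p₀/q₀ = 12/1; p₀² − 145·q₀² = 144 − 145 = -1.
  k = 1: m = 12, d = 1, a = ⌊(12 + 12)/1⌋ = 24; p/q = (24·12 + 1)/(24·1 + 0) = 289/24; p² − 145·q² = 83521 − 83520 = 1.
  The first convergent with p² − 145·q² = 1 gives the fundamental solution (x₁, y₁) = (289, 24).
Step 2: Apply the recurrence (x_{n+1}, y_{n+1}) = (x₁x_n + 145y₁y_n, x₁y_n + y₁x_n) repeatedly.
  From (x_1, y_1) = (289, 24): x_2 = 289·289 + 145·24·24 = 167041; y_2 = 289·24 + 24·289 = 13872.
  From (x_2, y_2) = (167041, 13872): x_3 = 289·167041 + 145·24·13872 = 96549409; y_3 = 289·13872 + 24·167041 = 8017992.
Step 3: Verify x_3² - 145·y_3² = 9321788378249281 - 9321788378249280 = 1 (should be 1). ✓

(x_1, y_1) = (289, 24); (x_3, y_3) = (96549409, 8017992).


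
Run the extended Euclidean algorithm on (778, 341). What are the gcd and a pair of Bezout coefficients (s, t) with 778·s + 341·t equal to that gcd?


Euclidean algorithm on (778, 341) — divide until remainder is 0:
  778 = 2 · 341 + 96
  341 = 3 · 96 + 53
  96 = 1 · 53 + 43
  53 = 1 · 43 + 10
  43 = 4 · 10 + 3
  10 = 3 · 3 + 1
  3 = 3 · 1 + 0
gcd(778, 341) = 1.
Track Bezout coefficients alongside the remainders: start with r₀ = 778 = a·1 + b·0 (s = 1, t = 0) and r₁ = 341 = a·0 + b·1 (s = 0, t = 1); each new remainder r_{k+1} = r_{k-1} − q_k·r_k inherits s_{k+1} = s_{k-1} − q_k·s_k, t_{k+1} = t_{k-1} − q_k·t_k, so r_k = a·s_k + b·t_k at every step:
  q = 2: r = 96, s = 1 − 2·0 = 1, t = 0 − 2·1 = -2  (check: 778·1 + 341·(-2) = 96)
  q = 3: r = 53, s = 0 − 3·1 = -3, t = 1 − 3·(-2) = 7  (check: 778·(-3) + 341·7 = 53)
  q = 1: r = 43, s = 1 − 1·(-3) = 4, t = -2 − 1·7 = -9  (check: 778·4 + 341·(-9) = 43)
  q = 1: r = 10, s = -3 − 1·4 = -7, t = 7 − 1·(-9) = 16  (check: 778·(-7) + 341·16 = 10)
  q = 4: r = 3, s = 4 − 4·(-7) = 32, t = -9 − 4·16 = -73  (check: 778·32 + 341·(-73) = 3)
  q = 3: r = 1, s = -7 − 3·32 = -103, t = 16 − 3·(-73) = 235  (check: 778·(-103) + 341·235 = 1)
The row with r = 1 (the gcd) gives the Bezout coefficients s = -103, t = 235.
Result: 778 · (-103) + 341 · (235) = 1.

gcd(778, 341) = 1; s = -103, t = 235 (check: 778·(-103) + 341·235 = 1).


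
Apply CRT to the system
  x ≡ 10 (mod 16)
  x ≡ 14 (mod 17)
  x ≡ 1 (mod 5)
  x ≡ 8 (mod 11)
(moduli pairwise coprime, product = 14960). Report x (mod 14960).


Product of moduli M = 16 · 17 · 5 · 11 = 14960.
Merge one congruence at a time:
  Start: x ≡ 10 (mod 16).
  Combine with x ≡ 14 (mod 17); new modulus lcm = 272.
    Write x = 10 + 16·t and substitute into x ≡ 14 (mod 17): 16·t ≡ 14 − 10 = 4 (mod 17).
    The inverse of 16 mod 17 is 16 (since 16·16 = 256 = 15·17 + 1), so t ≡ 16·4 = 64 ≡ 13 (mod 17).
    Then x = 10 + 16·13 = 218, valid modulo lcm(16, 17) = 272: x ≡ 218 (mod 272).
  Combine with x ≡ 1 (mod 5); new modulus lcm = 1360.
    Write x = 218 + 272·t and substitute into x ≡ 1 (mod 5): 272·t ≡ 1 − 218 = -217 (mod 5).
    Reduce coefficients mod 5: 2·t ≡ 3 (mod 5).
    The inverse of 2 mod 5 is 3 (since 2·3 = 6 = 1·5 + 1), so t ≡ 3·3 = 9 ≡ 4 (mod 5).
    Then x = 218 + 272·4 = 1306, valid modulo lcm(272, 5) = 1360: x ≡ 1306 (mod 1360).
  Combine with x ≡ 8 (mod 11); new modulus lcm = 14960.
    Write x = 1306 + 1360·t and substitute into x ≡ 8 (mod 11): 1360·t ≡ 8 − 1306 = -1298 (mod 11).
    Reduce coefficients mod 11: 7·t ≡ 0 (mod 11).
    The inverse of 7 mod 11 is 8 (since 7·8 = 56 = 5·11 + 1), so t ≡ 8·0 = 0 ≡ 0 (mod 11).
    Then x = 1306 + 1360·0 = 1306, valid modulo lcm(1360, 11) = 14960: x ≡ 1306 (mod 14960).
Verify against each original: 1306 mod 16 = 10, 1306 mod 17 = 14, 1306 mod 5 = 1, 1306 mod 11 = 8.

x ≡ 1306 (mod 14960).
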